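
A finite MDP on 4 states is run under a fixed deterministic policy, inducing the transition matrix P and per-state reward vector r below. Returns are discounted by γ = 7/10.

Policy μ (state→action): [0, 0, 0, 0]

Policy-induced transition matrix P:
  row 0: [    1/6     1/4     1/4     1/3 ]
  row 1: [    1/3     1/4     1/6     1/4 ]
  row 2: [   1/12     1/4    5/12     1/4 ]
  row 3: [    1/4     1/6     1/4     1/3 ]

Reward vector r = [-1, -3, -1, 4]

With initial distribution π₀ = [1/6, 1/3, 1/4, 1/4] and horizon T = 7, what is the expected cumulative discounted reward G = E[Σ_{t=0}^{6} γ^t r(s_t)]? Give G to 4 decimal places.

G = -0.4315

t=0: π = [0.1667, 0.3333, 0.2500, 0.2500], E[r] = -0.4167, γ^t·E[r] = -0.416667, running G = -0.416667
t=1: π = [0.2222, 0.2292, 0.2639, 0.2847], E[r] = -0.0347, γ^t·E[r] = -0.024306, running G = -0.440972
t=2: π = [0.2066, 0.2263, 0.2749, 0.2922], E[r] = 0.0087, γ^t·E[r] = 0.004253, running G = -0.436719
t=3: π = [0.2058, 0.2256, 0.2770, 0.2916], E[r] = 0.0066, γ^t·E[r] = 0.002250, running G = -0.434469
t=4: π = [0.2055, 0.2257, 0.2774, 0.2914], E[r] = 0.0058, γ^t·E[r] = 0.001403, running G = -0.433066
t=5: π = [0.2055, 0.2257, 0.2774, 0.2914], E[r] = 0.0056, γ^t·E[r] = 0.000947, running G = -0.432119
t=6: π = [0.2055, 0.2257, 0.2774, 0.2914], E[r] = 0.0056, γ^t·E[r] = 0.000659, running G = -0.431461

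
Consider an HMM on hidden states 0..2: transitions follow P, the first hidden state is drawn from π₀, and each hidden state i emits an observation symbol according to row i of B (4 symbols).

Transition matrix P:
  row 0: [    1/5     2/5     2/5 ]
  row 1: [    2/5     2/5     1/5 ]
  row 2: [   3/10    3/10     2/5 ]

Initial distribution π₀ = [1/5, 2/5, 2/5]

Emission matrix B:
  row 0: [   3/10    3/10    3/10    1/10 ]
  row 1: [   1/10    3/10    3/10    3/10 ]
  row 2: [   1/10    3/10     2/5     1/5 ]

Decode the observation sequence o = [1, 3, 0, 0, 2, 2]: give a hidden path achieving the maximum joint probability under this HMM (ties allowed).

path = [1, 1, 0, 0, 2, 2]

t=0: δ = [6.000e-02, 1.200e-01, 1.200e-01]  (obs o_0=1)
t=1: δ = [4.800e-03, 1.440e-02, 9.600e-03]  ψ = [1, 1, 2]  (obs o_1=3)
t=2: δ = [1.728e-03, 5.760e-04, 3.840e-04]  ψ = [1, 1, 2]  (obs o_2=0)
t=3: δ = [1.037e-04, 6.912e-05, 6.912e-05]  ψ = [0, 0, 0]  (obs o_3=0)
t=4: δ = [8.294e-06, 1.244e-05, 1.659e-05]  ψ = [1, 0, 0]  (obs o_4=2)
t=5: δ = [1.493e-06, 1.493e-06, 2.654e-06]  ψ = [1, 1, 2]  (obs o_5=2)
backtrack: best end state = 2; path = [1, 1, 0, 0, 2, 2]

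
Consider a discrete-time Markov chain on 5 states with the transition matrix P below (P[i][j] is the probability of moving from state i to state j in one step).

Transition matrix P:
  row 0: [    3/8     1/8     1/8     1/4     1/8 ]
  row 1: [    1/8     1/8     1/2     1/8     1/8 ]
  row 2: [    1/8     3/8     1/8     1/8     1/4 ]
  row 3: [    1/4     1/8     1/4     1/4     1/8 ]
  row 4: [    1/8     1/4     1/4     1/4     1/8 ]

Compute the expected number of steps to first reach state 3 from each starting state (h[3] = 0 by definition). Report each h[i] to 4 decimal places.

First-step conditioning: h[3] = 0; for i ≠ 3, h[i] = 1 + Σ_k P[i][k]·h[k].
  h[0] = 1 + 3/8·h[0] + 1/8·h[1] + 1/8·h[2] + 1/8·h[4]
  h[1] = 1 + 1/8·h[0] + 1/8·h[1] + 1/2·h[2] + 1/8·h[4]
  h[2] = 1 + 1/8·h[0] + 3/8·h[1] + 1/8·h[2] + 1/4·h[4]
  h[4] = 1 + 1/8·h[0] + 1/4·h[1] + 1/4·h[2] + 1/8·h[4]
Solving the 4×4 linear system over states ≠ 3 gives exactly h = [1208/239, 1440/239, 1424/239, 0, 1264/239] (h[3] = 0 is the target).

h = [5.0544, 6.0251, 5.9582, 0.0000, 5.2887]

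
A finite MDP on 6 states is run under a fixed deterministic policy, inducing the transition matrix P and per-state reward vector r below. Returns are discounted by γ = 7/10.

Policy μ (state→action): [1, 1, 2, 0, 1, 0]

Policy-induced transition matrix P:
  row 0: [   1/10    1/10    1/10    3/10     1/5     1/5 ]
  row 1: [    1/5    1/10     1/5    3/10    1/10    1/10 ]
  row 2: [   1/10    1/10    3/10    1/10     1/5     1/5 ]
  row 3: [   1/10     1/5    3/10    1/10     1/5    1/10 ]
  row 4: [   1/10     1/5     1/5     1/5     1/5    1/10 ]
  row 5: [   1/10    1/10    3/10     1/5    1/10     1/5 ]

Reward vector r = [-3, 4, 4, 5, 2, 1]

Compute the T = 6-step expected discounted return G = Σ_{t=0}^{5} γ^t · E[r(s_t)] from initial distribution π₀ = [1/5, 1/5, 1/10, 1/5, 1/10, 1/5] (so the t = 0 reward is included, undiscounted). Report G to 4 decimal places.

G = 7.0383

t=0: π = [0.2000, 0.2000, 0.1000, 0.2000, 0.1000, 0.2000], E[r] = 2.0000, γ^t·E[r] = 2.000000, running G = 2.000000
t=1: π = [0.1200, 0.1300, 0.2300, 0.2100, 0.1600, 0.1500], E[r] = 2.6000, γ^t·E[r] = 1.820000, running G = 3.820000
t=2: π = [0.1130, 0.1370, 0.2470, 0.1810, 0.1720, 0.1500], E[r] = 2.5960, γ^t·E[r] = 1.272040, running G = 5.092040
t=3: π = [0.1137, 0.1353, 0.2465, 0.1822, 0.1713, 0.1510], E[r] = 2.5907, γ^t·E[r] = 0.888610, running G = 5.980650
t=4: π = [0.1135, 0.1354, 0.2466, 0.1820, 0.1714, 0.1511], E[r] = 2.5912, γ^t·E[r] = 0.622152, running G = 6.602802
t=5: π = [0.1135, 0.1353, 0.2466, 0.1820, 0.1714, 0.1511], E[r] = 2.5912, γ^t·E[r] = 0.435503, running G = 7.038305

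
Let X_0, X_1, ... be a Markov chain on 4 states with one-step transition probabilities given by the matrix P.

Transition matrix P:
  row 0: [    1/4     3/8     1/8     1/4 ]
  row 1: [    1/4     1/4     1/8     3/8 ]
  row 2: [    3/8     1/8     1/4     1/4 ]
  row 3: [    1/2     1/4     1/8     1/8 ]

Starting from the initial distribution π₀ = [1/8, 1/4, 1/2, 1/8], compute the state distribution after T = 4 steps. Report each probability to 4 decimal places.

π = [0.3313, 0.2732, 0.1429, 0.2526]

t=0: π = [0.1250, 0.2500, 0.5000, 0.1250]
t=1: π = [0.3438, 0.2031, 0.1875, 0.2656]
t=2: π = [0.3398, 0.2695, 0.1484, 0.2422]
t=3: π = [0.3291, 0.2739, 0.1436, 0.2534]
t=4: π = [0.3313, 0.2732, 0.1429, 0.2526]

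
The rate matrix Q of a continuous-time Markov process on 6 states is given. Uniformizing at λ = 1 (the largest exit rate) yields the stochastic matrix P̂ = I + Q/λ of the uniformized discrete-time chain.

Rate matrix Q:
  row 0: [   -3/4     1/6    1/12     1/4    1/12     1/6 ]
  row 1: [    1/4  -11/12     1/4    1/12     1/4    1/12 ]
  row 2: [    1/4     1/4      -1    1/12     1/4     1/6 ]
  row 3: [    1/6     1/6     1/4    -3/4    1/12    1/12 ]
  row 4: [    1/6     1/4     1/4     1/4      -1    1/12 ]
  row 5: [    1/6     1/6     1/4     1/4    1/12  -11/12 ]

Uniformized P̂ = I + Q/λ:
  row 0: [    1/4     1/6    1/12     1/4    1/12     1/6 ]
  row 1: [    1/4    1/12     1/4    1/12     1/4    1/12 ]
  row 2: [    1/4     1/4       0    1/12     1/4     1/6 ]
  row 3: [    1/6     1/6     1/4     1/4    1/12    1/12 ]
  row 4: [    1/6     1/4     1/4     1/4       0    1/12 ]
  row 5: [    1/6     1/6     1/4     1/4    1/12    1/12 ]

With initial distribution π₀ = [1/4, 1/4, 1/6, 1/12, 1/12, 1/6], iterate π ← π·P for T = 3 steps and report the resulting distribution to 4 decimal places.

t=0: π = [0.2500, 0.2500, 0.1667, 0.0833, 0.0833, 0.1667]
t=1: π = [0.2222, 0.1667, 0.1667, 0.1806, 0.1458, 0.1181]
t=2: π = [0.2130, 0.1788, 0.1713, 0.1944, 0.1267, 0.1157]
t=3: π = [0.2136, 0.1766, 0.1717, 0.1916, 0.1311, 0.1154]

π = [0.2136, 0.1766, 0.1717, 0.1916, 0.1311, 0.1154]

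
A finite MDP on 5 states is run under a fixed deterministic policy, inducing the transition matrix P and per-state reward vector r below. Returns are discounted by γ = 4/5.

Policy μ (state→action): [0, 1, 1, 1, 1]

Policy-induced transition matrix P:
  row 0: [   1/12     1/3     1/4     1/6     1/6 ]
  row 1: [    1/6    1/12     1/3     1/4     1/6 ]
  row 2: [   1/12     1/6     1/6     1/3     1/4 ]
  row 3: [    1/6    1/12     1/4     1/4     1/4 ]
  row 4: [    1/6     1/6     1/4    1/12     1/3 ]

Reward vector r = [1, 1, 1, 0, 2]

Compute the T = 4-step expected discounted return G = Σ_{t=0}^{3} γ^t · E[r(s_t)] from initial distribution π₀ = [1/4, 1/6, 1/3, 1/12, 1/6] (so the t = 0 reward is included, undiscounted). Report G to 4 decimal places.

G = 3.0636

t=0: π = [0.2500, 0.1667, 0.3333, 0.0833, 0.1667], E[r] = 1.0833, γ^t·E[r] = 1.083333, running G = 1.083333
t=1: π = [0.1181, 0.1875, 0.2361, 0.2292, 0.2292], E[r] = 1.0000, γ^t·E[r] = 0.800000, running G = 1.883333
t=2: π = [0.1372, 0.1516, 0.2459, 0.2216, 0.2436], E[r] = 1.0220, γ^t·E[r] = 0.654074, running G = 2.537407
t=3: π = [0.1347, 0.1584, 0.2421, 0.2185, 0.2462], E[r] = 1.0278, γ^t·E[r] = 0.526222, running G = 3.063630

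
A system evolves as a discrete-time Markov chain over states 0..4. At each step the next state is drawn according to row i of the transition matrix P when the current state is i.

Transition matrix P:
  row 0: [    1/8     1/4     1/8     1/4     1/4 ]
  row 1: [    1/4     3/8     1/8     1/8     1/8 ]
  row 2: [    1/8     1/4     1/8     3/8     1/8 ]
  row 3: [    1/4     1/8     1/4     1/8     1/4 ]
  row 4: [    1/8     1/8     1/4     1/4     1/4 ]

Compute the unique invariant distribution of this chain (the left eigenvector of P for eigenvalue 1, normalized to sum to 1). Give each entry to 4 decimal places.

Balance equations π_j = Σ_i π_i·P[i][j]:
  π_0 = 1/8·π_0 + 1/4·π_1 + 1/8·π_2 + 1/4·π_3 + 1/8·π_4
  π_1 = 1/4·π_0 + 3/8·π_1 + 1/4·π_2 + 1/8·π_3 + 1/8·π_4
  π_2 = 1/8·π_0 + 1/8·π_1 + 1/8·π_2 + 1/4·π_3 + 1/4·π_4
  π_3 = 1/4·π_0 + 1/8·π_1 + 3/8·π_2 + 1/8·π_3 + 1/4·π_4
  normalize: π_0 + π_1 + π_2 + π_3 + π_4 = 1
Solving the linear system gives exactly π = [704/3903, 883/3903, 691/3903, 282/1301, 779/3903].

π = [0.1804, 0.2262, 0.1770, 0.2168, 0.1996]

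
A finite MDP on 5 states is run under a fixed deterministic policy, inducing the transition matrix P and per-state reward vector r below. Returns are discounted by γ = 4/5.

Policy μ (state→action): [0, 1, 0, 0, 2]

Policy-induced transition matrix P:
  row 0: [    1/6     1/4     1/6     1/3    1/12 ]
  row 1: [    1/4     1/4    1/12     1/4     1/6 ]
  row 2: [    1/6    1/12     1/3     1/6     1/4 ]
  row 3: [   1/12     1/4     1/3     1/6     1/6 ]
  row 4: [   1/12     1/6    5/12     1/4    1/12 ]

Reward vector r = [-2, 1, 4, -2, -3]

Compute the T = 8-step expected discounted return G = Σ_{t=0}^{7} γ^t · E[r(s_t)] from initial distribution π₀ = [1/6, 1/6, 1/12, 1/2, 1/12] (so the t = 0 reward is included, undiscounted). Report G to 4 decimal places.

G = -0.8568

t=0: π = [0.1667, 0.1667, 0.0833, 0.5000, 0.0833], E[r] = -1.0833, γ^t·E[r] = -1.083333, running G = -1.083333
t=1: π = [0.1319, 0.2292, 0.2708, 0.2153, 0.1528], E[r] = 0.1597, γ^t·E[r] = 0.127778, running G = -0.955556
t=2: π = [0.1551, 0.1921, 0.2668, 0.2205, 0.1655], E[r] = 0.0116, γ^t·E[r] = 0.007407, running G = -0.948148
t=3: π = [0.1505, 0.1917, 0.2732, 0.2223, 0.1622], E[r] = 0.0525, γ^t·E[r] = 0.026889, running G = -0.921259
t=4: π = [0.1506, 0.1909, 0.2738, 0.2212, 0.1634], E[r] = 0.0524, γ^t·E[r] = 0.021470, running G = -0.899789
t=5: π = [0.1505, 0.1907, 0.2741, 0.2213, 0.1633], E[r] = 0.0536, γ^t·E[r] = 0.017561, running G = -0.882229
t=6: π = [0.1505, 0.1907, 0.2742, 0.2213, 0.1634], E[r] = 0.0538, γ^t·E[r] = 0.014096, running G = -0.868133
t=7: π = [0.1505, 0.1907, 0.2742, 0.2213, 0.1634], E[r] = 0.0538, γ^t·E[r] = 0.011289, running G = -0.856844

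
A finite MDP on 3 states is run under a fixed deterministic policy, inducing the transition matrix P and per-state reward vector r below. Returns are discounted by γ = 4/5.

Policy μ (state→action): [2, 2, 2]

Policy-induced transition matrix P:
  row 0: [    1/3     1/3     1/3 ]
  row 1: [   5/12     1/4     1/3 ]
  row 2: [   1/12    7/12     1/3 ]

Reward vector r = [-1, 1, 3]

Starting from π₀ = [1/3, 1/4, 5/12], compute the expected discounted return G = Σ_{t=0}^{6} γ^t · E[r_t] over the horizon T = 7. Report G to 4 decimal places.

G = 4.4689

t=0: π = [0.3333, 0.2500, 0.4167], E[r] = 1.1667, γ^t·E[r] = 1.166667, running G = 1.166667
t=1: π = [0.2500, 0.4167, 0.3333], E[r] = 1.1667, γ^t·E[r] = 0.933333, running G = 2.100000
t=2: π = [0.2847, 0.3819, 0.3333], E[r] = 1.0972, γ^t·E[r] = 0.702222, running G = 2.802222
t=3: π = [0.2818, 0.3848, 0.3333], E[r] = 1.1030, γ^t·E[r] = 0.564741, running G = 3.366963
t=4: π = [0.2821, 0.3846, 0.3333], E[r] = 1.1025, γ^t·E[r] = 0.451595, running G = 3.818558
t=5: π = [0.2820, 0.3846, 0.3333], E[r] = 1.1026, γ^t·E[r] = 0.361289, running G = 4.179847
t=6: π = [0.2821, 0.3846, 0.3333], E[r] = 1.1026, γ^t·E[r] = 0.289030, running G = 4.468878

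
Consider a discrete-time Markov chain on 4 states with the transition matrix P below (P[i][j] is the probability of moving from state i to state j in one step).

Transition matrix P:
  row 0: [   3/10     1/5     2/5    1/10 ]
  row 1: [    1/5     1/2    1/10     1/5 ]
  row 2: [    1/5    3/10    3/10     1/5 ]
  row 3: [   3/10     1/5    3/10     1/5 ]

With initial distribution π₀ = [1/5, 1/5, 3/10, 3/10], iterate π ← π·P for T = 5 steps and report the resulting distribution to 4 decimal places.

π = [0.2418, 0.3227, 0.2597, 0.1758]

t=0: π = [0.2000, 0.2000, 0.3000, 0.3000]
t=1: π = [0.2500, 0.2900, 0.2800, 0.1800]
t=2: π = [0.2430, 0.3150, 0.2670, 0.1750]
t=3: π = [0.2418, 0.3212, 0.2613, 0.1757]
t=4: π = [0.2418, 0.3225, 0.2599, 0.1758]
t=5: π = [0.2418, 0.3227, 0.2597, 0.1758]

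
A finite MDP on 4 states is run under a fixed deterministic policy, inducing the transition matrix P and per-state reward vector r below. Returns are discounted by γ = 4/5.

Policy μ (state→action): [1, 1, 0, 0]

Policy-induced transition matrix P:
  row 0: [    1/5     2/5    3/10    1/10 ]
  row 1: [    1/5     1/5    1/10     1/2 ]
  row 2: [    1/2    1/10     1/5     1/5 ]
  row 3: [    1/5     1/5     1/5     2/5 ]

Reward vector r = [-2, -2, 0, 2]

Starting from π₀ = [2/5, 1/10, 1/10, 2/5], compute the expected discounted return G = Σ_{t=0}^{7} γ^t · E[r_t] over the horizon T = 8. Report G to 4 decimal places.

G = -1.4488

t=0: π = [0.4000, 0.1000, 0.1000, 0.4000], E[r] = -0.2000, γ^t·E[r] = -0.200000, running G = -0.200000
t=1: π = [0.2300, 0.2700, 0.2300, 0.2700], E[r] = -0.4600, γ^t·E[r] = -0.368000, running G = -0.568000
t=2: π = [0.2690, 0.2230, 0.1960, 0.3120], E[r] = -0.3600, γ^t·E[r] = -0.230400, running G = -0.798400
t=3: π = [0.2588, 0.2342, 0.2046, 0.3024], E[r] = -0.3812, γ^t·E[r] = -0.195174, running G = -0.993574
t=4: π = [0.2614, 0.2313, 0.2025, 0.3049], E[r] = -0.3756, γ^t·E[r] = -0.153862, running G = -1.147437
t=5: π = [0.2607, 0.2320, 0.2030, 0.3042], E[r] = -0.3771, γ^t·E[r] = -0.123564, running G = -1.271001
t=6: π = [0.2609, 0.2318, 0.2029, 0.3044], E[r] = -0.3767, γ^t·E[r] = -0.098760, running G = -1.369760
t=7: π = [0.2609, 0.2319, 0.2029, 0.3043], E[r] = -0.3768, γ^t·E[r] = -0.079027, running G = -1.448787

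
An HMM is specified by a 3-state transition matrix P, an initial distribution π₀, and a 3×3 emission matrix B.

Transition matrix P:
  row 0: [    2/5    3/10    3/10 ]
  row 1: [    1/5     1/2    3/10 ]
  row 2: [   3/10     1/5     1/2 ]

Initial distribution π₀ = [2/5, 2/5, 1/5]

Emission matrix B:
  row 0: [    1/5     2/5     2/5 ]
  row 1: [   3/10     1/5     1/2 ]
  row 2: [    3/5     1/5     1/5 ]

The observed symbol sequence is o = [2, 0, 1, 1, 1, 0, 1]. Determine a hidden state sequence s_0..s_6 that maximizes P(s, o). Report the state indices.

path = [1, 2, 0, 0, 0, 2, 0]

t=0: δ = [1.600e-01, 2.000e-01, 4.000e-02]  (obs o_0=2)
t=1: δ = [1.280e-02, 3.000e-02, 3.600e-02]  ψ = [0, 1, 1]  (obs o_1=0)
t=2: δ = [4.320e-03, 3.000e-03, 3.600e-03]  ψ = [2, 1, 2]  (obs o_2=1)
t=3: δ = [6.912e-04, 3.000e-04, 3.600e-04]  ψ = [0, 1, 2]  (obs o_3=1)
t=4: δ = [1.106e-04, 4.147e-05, 4.147e-05]  ψ = [0, 0, 0]  (obs o_4=1)
t=5: δ = [8.847e-06, 9.953e-06, 1.991e-05]  ψ = [0, 0, 0]  (obs o_5=0)
t=6: δ = [2.389e-06, 9.953e-07, 1.991e-06]  ψ = [2, 1, 2]  (obs o_6=1)
backtrack: best end state = 0; path = [1, 2, 0, 0, 0, 2, 0]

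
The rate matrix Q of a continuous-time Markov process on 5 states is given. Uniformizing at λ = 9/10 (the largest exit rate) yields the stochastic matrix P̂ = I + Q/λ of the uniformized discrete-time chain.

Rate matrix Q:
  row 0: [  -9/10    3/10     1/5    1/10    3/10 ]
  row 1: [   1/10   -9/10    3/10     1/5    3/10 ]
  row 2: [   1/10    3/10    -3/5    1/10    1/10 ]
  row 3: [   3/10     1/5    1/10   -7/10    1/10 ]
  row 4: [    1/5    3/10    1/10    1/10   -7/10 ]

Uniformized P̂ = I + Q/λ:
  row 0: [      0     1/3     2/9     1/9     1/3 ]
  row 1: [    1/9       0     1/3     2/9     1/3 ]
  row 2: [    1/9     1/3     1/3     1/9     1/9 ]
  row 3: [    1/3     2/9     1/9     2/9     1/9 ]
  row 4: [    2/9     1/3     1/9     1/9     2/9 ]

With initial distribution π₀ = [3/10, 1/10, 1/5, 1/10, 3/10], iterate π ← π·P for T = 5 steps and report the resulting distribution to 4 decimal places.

t=0: π = [0.3000, 0.1000, 0.2000, 0.1000, 0.3000]
t=1: π = [0.1333, 0.2889, 0.2111, 0.1333, 0.2333]
t=2: π = [0.1519, 0.2222, 0.2370, 0.1580, 0.2309]
t=3: π = [0.1550, 0.2417, 0.2300, 0.1534, 0.2199]
t=4: π = [0.1524, 0.2357, 0.2332, 0.1550, 0.2237]
t=5: π = [0.1535, 0.2375, 0.2322, 0.1545, 0.2222]

π = [0.1535, 0.2375, 0.2322, 0.1545, 0.2222]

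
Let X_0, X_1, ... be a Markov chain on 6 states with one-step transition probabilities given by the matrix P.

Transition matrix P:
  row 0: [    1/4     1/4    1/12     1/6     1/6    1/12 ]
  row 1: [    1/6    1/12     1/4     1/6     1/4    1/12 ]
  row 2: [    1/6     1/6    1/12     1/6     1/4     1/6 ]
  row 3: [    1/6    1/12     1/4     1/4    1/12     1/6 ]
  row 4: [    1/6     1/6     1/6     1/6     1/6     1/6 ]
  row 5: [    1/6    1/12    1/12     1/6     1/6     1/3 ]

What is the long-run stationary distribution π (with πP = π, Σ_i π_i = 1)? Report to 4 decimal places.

π = [0.1818, 0.1409, 0.1518, 0.1818, 0.1759, 0.1677]

Balance equations π_j = Σ_i π_i·P[i][j]:
  π_0 = 1/4·π_0 + 1/6·π_1 + 1/6·π_2 + 1/6·π_3 + 1/6·π_4 + 1/6·π_5
  π_1 = 1/4·π_0 + 1/12·π_1 + 1/6·π_2 + 1/12·π_3 + 1/6·π_4 + 1/12·π_5
  π_2 = 1/12·π_0 + 1/4·π_1 + 1/12·π_2 + 1/4·π_3 + 1/6·π_4 + 1/12·π_5
  π_3 = 1/6·π_0 + 1/6·π_1 + 1/6·π_2 + 1/4·π_3 + 1/6·π_4 + 1/6·π_5
  π_4 = 1/6·π_0 + 1/4·π_1 + 1/4·π_2 + 1/12·π_3 + 1/6·π_4 + 1/6·π_5
  normalize: π_0 + π_1 + π_2 + π_3 + π_4 + π_5 = 1
Solving the linear system gives exactly π = [2/11, 200/1419, 2800/18447, 2/11, 295/1677, 238/1419].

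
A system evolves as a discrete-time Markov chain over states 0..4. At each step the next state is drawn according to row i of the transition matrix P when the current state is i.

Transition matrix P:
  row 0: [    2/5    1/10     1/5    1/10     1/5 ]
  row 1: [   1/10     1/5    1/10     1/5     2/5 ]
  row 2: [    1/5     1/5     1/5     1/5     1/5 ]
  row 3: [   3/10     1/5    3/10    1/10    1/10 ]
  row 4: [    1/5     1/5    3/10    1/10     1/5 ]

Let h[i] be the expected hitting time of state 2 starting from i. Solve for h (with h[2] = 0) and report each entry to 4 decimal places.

First-step conditioning: h[2] = 0; for i ≠ 2, h[i] = 1 + Σ_k P[i][k]·h[k].
  h[0] = 1 + 2/5·h[0] + 1/10·h[1] + 1/10·h[3] + 1/5·h[4]
  h[1] = 1 + 1/10·h[0] + 1/5·h[1] + 1/5·h[3] + 2/5·h[4]
  h[3] = 1 + 3/10·h[0] + 1/5·h[1] + 1/10·h[3] + 1/10·h[4]
  h[4] = 1 + 1/5·h[0] + 1/5·h[1] + 1/10·h[3] + 1/5·h[4]
Solving the 4×4 linear system over states ≠ 2 gives exactly h = [8710/1903, 9420/1903, 0, 7990/1903, 7910/1903] (h[2] = 0 is the target).

h = [4.5770, 4.9501, 0.0000, 4.1986, 4.1566]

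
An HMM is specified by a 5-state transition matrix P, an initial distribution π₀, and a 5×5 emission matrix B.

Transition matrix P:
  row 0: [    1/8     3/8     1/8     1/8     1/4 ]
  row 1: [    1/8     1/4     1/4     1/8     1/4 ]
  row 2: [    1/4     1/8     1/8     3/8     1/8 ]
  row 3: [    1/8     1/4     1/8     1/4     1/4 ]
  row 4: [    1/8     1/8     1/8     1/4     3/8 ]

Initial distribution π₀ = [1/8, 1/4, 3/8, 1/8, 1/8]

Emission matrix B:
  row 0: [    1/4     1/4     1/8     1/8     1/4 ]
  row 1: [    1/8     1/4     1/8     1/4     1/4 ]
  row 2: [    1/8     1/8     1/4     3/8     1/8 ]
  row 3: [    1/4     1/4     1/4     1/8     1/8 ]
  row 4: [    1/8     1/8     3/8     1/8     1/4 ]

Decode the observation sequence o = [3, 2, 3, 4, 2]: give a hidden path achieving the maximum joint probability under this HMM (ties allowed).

t=0: δ = [1.562e-02, 6.250e-02, 1.406e-01, 1.562e-02, 1.562e-02]  (obs o_0=3)
t=1: δ = [4.395e-03, 2.197e-03, 4.395e-03, 1.318e-02, 6.592e-03]  ψ = [2, 2, 2, 2, 2]  (obs o_1=2)
t=2: δ = [2.060e-04, 8.240e-04, 6.180e-04, 4.120e-04, 4.120e-04]  ψ = [3, 3, 3, 3, 3]  (obs o_2=3)
t=3: δ = [3.862e-05, 5.150e-05, 2.575e-05, 2.897e-05, 5.150e-05]  ψ = [2, 1, 1, 2, 1]  (obs o_3=4)
t=4: δ = [8.047e-07, 1.810e-06, 3.219e-06, 3.219e-06, 7.242e-06]  ψ = [1, 0, 1, 4, 4]  (obs o_4=2)
backtrack: best end state = 4; path = [2, 3, 1, 4, 4]

path = [2, 3, 1, 4, 4]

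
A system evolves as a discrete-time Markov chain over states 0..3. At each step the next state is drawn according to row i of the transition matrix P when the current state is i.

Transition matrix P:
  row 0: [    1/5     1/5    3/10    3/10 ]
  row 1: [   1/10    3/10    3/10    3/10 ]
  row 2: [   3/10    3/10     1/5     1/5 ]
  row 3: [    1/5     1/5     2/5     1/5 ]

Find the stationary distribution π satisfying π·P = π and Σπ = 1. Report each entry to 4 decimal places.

Balance equations π_j = Σ_i π_i·P[i][j]:
  π_0 = 1/5·π_0 + 1/10·π_1 + 3/10·π_2 + 1/5·π_3
  π_1 = 1/5·π_0 + 3/10·π_1 + 3/10·π_2 + 1/5·π_3
  π_2 = 3/10·π_0 + 3/10·π_1 + 1/5·π_2 + 2/5·π_3
  normalize: π_0 + π_1 + π_2 + π_3 = 1
Solving the linear system gives exactly π = [112/549, 140/549, 18/61, 15/61].

π = [0.2040, 0.2550, 0.2951, 0.2459]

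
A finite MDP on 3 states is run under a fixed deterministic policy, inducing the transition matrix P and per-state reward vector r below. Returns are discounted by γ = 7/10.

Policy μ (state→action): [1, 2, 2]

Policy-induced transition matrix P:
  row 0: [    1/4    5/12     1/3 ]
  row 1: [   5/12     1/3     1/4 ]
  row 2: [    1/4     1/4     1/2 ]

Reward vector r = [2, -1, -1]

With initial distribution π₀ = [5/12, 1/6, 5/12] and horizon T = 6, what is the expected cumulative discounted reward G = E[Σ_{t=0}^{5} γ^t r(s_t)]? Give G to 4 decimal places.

G = 0.0272

t=0: π = [0.4167, 0.1667, 0.4167], E[r] = 0.2500, γ^t·E[r] = 0.250000, running G = 0.250000
t=1: π = [0.2778, 0.3333, 0.3889], E[r] = -0.1667, γ^t·E[r] = -0.116667, running G = 0.133333
t=2: π = [0.3056, 0.3241, 0.3704], E[r] = -0.0833, γ^t·E[r] = -0.040833, running G = 0.092500
t=3: π = [0.3040, 0.3279, 0.3681], E[r] = -0.0880, γ^t·E[r] = -0.030171, running G = 0.062329
t=4: π = [0.3047, 0.3280, 0.3673], E[r] = -0.0860, γ^t·E[r] = -0.020657, running G = 0.041672
t=5: π = [0.3047, 0.3281, 0.3672], E[r] = -0.0860, γ^t·E[r] = -0.014454, running G = 0.027218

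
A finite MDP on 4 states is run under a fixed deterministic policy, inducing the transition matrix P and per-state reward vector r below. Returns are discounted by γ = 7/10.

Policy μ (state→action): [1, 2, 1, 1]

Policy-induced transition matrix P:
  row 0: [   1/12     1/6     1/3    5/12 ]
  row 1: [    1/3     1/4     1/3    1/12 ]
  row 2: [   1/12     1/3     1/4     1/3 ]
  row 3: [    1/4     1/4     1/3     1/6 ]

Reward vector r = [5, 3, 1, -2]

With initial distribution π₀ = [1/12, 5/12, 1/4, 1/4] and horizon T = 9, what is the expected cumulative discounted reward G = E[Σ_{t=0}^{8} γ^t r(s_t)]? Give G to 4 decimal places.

G = 5.0056

t=0: π = [0.0833, 0.4167, 0.2500, 0.2500], E[r] = 1.4167, γ^t·E[r] = 1.416667, running G = 1.416667
t=1: π = [0.2292, 0.2639, 0.3125, 0.1944], E[r] = 1.8611, γ^t·E[r] = 1.302778, running G = 2.719444
t=2: π = [0.1817, 0.2569, 0.3073, 0.2541], E[r] = 1.4786, γ^t·E[r] = 0.724508, running G = 3.443953
t=3: π = [0.1899, 0.2605, 0.3077, 0.2419], E[r] = 1.5549, γ^t·E[r] = 0.533324, running G = 3.977277
t=4: π = [0.1888, 0.2598, 0.3077, 0.2437], E[r] = 1.5435, γ^t·E[r] = 0.370599, running G = 4.347876
t=5: π = [0.1889, 0.2599, 0.3077, 0.2435], E[r] = 1.5450, γ^t·E[r] = 0.259667, running G = 4.607542
t=6: π = [0.1889, 0.2599, 0.3077, 0.2435], E[r] = 1.5448, γ^t·E[r] = 0.181746, running G = 4.789288
t=7: π = [0.1889, 0.2599, 0.3077, 0.2435], E[r] = 1.5448, γ^t·E[r] = 0.127224, running G = 4.916512
t=8: π = [0.1889, 0.2599, 0.3077, 0.2435], E[r] = 1.5448, γ^t·E[r] = 0.089057, running G = 5.005569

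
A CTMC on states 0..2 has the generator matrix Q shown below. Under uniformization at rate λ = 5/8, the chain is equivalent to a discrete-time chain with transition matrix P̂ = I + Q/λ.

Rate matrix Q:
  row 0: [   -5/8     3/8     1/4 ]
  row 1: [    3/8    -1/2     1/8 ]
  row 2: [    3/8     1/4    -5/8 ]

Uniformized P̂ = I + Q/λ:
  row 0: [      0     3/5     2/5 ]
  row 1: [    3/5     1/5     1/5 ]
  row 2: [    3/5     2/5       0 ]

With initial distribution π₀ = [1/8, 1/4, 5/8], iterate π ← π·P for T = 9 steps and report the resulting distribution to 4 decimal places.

π = [0.3775, 0.3946, 0.2279]

t=0: π = [0.1250, 0.2500, 0.6250]
t=1: π = [0.5250, 0.3750, 0.1000]
t=2: π = [0.2850, 0.4300, 0.2850]
t=3: π = [0.4290, 0.3710, 0.2000]
t=4: π = [0.3426, 0.4116, 0.2458]
t=5: π = [0.3944, 0.3862, 0.2194]
t=6: π = [0.3633, 0.4016, 0.2350]
t=7: π = [0.3820, 0.3923, 0.2257]
t=8: π = [0.3708, 0.3979, 0.2313]
t=9: π = [0.3775, 0.3946, 0.2279]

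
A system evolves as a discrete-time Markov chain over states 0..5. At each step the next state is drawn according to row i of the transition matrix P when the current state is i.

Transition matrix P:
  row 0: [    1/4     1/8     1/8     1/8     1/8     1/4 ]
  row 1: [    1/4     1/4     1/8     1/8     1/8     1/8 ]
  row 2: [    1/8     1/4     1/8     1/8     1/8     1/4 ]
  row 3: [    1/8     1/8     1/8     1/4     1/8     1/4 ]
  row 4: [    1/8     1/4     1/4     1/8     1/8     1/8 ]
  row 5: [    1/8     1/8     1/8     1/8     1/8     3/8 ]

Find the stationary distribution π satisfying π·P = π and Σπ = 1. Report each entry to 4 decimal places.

π = [0.1687, 0.1808, 0.1406, 0.1429, 0.1250, 0.2420]

Balance equations π_j = Σ_i π_i·P[i][j]:
  π_0 = 1/4·π_0 + 1/4·π_1 + 1/8·π_2 + 1/8·π_3 + 1/8·π_4 + 1/8·π_5
  π_1 = 1/8·π_0 + 1/4·π_1 + 1/4·π_2 + 1/8·π_3 + 1/4·π_4 + 1/8·π_5
  π_2 = 1/8·π_0 + 1/8·π_1 + 1/8·π_2 + 1/8·π_3 + 1/4·π_4 + 1/8·π_5
  π_3 = 1/8·π_0 + 1/8·π_1 + 1/8·π_2 + 1/4·π_3 + 1/8·π_4 + 1/8·π_5
  π_4 = 1/8·π_0 + 1/8·π_1 + 1/8·π_2 + 1/8·π_3 + 1/8·π_4 + 1/8·π_5
  normalize: π_0 + π_1 + π_2 + π_3 + π_4 + π_5 = 1
Solving the linear system gives exactly π = [529/3136, 81/448, 9/64, 1/7, 1/8, 759/3136].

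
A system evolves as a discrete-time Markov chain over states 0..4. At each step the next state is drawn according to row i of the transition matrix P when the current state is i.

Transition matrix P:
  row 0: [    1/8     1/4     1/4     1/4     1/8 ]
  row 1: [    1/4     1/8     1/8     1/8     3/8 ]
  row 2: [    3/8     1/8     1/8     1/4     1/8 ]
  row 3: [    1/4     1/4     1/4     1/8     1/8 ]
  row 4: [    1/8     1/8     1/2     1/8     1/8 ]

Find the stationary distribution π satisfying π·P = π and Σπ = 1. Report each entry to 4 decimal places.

Balance equations π_j = Σ_i π_i·P[i][j]:
  π_0 = 1/8·π_0 + 1/4·π_1 + 3/8·π_2 + 1/4·π_3 + 1/8·π_4
  π_1 = 1/4·π_0 + 1/8·π_1 + 1/8·π_2 + 1/4·π_3 + 1/8·π_4
  π_2 = 1/4·π_0 + 1/8·π_1 + 1/8·π_2 + 1/4·π_3 + 1/2·π_4
  π_3 = 1/4·π_0 + 1/8·π_1 + 1/4·π_2 + 1/8·π_3 + 1/8·π_4
  normalize: π_0 + π_1 + π_2 + π_3 + π_4 = 1
Solving the linear system gives exactly π = [457/1986, 117/662, 159/662, 365/1986, 56/331].

π = [0.2301, 0.1767, 0.2402, 0.1838, 0.1692]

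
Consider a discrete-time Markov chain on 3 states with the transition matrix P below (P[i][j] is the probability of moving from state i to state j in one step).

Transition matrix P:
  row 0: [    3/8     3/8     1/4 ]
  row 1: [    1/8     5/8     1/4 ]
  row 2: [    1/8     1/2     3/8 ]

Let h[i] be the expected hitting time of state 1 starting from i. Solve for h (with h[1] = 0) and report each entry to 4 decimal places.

First-step conditioning: h[1] = 0; for i ≠ 1, h[i] = 1 + Σ_k P[i][k]·h[k].
  h[0] = 1 + 3/8·h[0] + 1/4·h[2]
  h[2] = 1 + 1/8·h[0] + 3/8·h[2]
Solving the 2×2 linear system over states ≠ 1 gives exactly h = [56/23, 0, 48/23] (h[1] = 0 is the target).

h = [2.4348, 0.0000, 2.0870]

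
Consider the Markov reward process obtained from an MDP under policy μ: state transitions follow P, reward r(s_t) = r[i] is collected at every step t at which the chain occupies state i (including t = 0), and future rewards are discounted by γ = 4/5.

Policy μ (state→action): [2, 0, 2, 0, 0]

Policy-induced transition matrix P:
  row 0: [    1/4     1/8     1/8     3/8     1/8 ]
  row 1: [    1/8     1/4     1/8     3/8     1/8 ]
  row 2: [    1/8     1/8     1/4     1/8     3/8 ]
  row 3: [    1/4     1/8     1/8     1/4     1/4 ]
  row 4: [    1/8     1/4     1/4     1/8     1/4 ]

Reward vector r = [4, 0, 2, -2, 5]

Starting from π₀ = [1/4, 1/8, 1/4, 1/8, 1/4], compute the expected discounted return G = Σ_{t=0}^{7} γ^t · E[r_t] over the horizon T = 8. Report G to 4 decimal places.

G = 7.9698

t=0: π = [0.2500, 0.1250, 0.2500, 0.1250, 0.2500], E[r] = 2.5000, γ^t·E[r] = 2.500000, running G = 2.500000
t=1: π = [0.1719, 0.1719, 0.1875, 0.2344, 0.2344], E[r] = 1.7656, γ^t·E[r] = 1.412500, running G = 3.912500
t=2: π = [0.1758, 0.1758, 0.1777, 0.2402, 0.2305], E[r] = 1.7305, γ^t·E[r] = 1.107500, running G = 5.020000
t=3: π = [0.1770, 0.1758, 0.1760, 0.2429, 0.2283], E[r] = 1.7156, γ^t·E[r] = 0.878375, running G = 5.898375
t=4: π = [0.1775, 0.1755, 0.1755, 0.2436, 0.2279], E[r] = 1.7134, γ^t·E[r] = 0.701825, running G = 6.600200
t=5: π = [0.1776, 0.1754, 0.1754, 0.2437, 0.2278], E[r] = 1.7131, γ^t·E[r] = 0.561344, running G = 7.161544
t=6: π = [0.1777, 0.1754, 0.1754, 0.2437, 0.2278], E[r] = 1.7130, γ^t·E[r] = 0.449054, running G = 7.610598
t=7: π = [0.1777, 0.1754, 0.1754, 0.2437, 0.2278], E[r] = 1.7130, γ^t·E[r] = 0.359240, running G = 7.969838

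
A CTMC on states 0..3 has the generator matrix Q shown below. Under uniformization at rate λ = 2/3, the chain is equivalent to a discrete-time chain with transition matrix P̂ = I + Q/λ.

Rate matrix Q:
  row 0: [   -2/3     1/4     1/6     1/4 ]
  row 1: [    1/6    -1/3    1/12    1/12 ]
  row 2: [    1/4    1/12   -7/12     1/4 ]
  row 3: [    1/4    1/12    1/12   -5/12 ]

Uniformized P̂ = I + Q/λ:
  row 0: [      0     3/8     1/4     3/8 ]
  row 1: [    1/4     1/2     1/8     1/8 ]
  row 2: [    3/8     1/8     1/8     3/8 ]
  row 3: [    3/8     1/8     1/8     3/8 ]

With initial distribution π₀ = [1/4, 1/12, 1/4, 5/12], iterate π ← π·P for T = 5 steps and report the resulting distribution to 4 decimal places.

π = [0.2459, 0.2973, 0.1557, 0.3011]

t=0: π = [0.2500, 0.0833, 0.2500, 0.4167]
t=1: π = [0.2708, 0.2188, 0.1563, 0.3542]
t=2: π = [0.2461, 0.2747, 0.1589, 0.3203]
t=3: π = [0.2484, 0.2896, 0.1558, 0.3063]
t=4: π = [0.2457, 0.2957, 0.1560, 0.3026]
t=5: π = [0.2459, 0.2973, 0.1557, 0.3011]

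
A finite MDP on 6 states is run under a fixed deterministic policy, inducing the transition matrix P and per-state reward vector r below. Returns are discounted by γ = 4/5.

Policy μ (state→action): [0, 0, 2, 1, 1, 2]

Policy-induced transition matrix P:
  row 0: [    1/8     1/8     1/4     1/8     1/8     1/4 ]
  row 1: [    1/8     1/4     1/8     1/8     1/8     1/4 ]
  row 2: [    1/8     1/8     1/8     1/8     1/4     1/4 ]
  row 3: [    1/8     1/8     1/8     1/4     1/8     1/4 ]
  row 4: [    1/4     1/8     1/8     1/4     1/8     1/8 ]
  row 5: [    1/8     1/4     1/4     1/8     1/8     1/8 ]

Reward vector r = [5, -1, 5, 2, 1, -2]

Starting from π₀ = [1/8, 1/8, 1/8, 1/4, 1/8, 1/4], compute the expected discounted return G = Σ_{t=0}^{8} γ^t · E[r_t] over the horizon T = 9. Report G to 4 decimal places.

G = 6.0846

t=0: π = [0.1250, 0.1250, 0.1250, 0.2500, 0.1250, 0.2500], E[r] = 1.2500, γ^t·E[r] = 1.250000, running G = 1.250000
t=1: π = [0.1406, 0.1719, 0.1719, 0.1719, 0.1406, 0.2031], E[r] = 1.4688, γ^t·E[r] = 1.175000, running G = 2.425000
t=2: π = [0.1426, 0.1719, 0.1680, 0.1641, 0.1465, 0.2070], E[r] = 1.4414, γ^t·E[r] = 0.922500, running G = 3.347500
t=3: π = [0.1433, 0.1724, 0.1687, 0.1638, 0.1460, 0.2058], E[r] = 1.4497, γ^t·E[r] = 0.742250, running G = 4.089750
t=4: π = [0.1432, 0.1723, 0.1686, 0.1637, 0.1461, 0.2060], E[r] = 1.4487, γ^t·E[r] = 0.593375, running G = 4.683125
t=5: π = [0.1433, 0.1723, 0.1687, 0.1637, 0.1461, 0.2060], E[r] = 1.4489, γ^t·E[r] = 0.474768, running G = 5.157893
t=6: π = [0.1433, 0.1723, 0.1687, 0.1637, 0.1461, 0.2060], E[r] = 1.4488, γ^t·E[r] = 0.379806, running G = 5.537699
t=7: π = [0.1433, 0.1723, 0.1687, 0.1637, 0.1461, 0.2060], E[r] = 1.4489, γ^t·E[r] = 0.303846, running G = 5.841545
t=8: π = [0.1433, 0.1723, 0.1687, 0.1637, 0.1461, 0.2060], E[r] = 1.4489, γ^t·E[r] = 0.243077, running G = 6.084622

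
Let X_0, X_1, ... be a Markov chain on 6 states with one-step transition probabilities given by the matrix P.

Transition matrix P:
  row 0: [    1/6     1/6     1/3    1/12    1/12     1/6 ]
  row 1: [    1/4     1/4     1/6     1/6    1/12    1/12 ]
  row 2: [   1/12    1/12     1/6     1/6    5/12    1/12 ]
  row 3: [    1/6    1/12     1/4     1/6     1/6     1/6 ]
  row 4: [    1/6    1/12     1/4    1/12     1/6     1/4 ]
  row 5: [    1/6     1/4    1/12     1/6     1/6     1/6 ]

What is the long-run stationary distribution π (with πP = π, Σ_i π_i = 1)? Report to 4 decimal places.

π = [0.1615, 0.1468, 0.2083, 0.1371, 0.1931, 0.1532]

Balance equations π_j = Σ_i π_i·P[i][j]:
  π_0 = 1/6·π_0 + 1/4·π_1 + 1/12·π_2 + 1/6·π_3 + 1/6·π_4 + 1/6·π_5
  π_1 = 1/6·π_0 + 1/4·π_1 + 1/12·π_2 + 1/12·π_3 + 1/12·π_4 + 1/4·π_5
  π_2 = 1/3·π_0 + 1/6·π_1 + 1/6·π_2 + 1/4·π_3 + 1/4·π_4 + 1/12·π_5
  π_3 = 1/12·π_0 + 1/6·π_1 + 1/6·π_2 + 1/6·π_3 + 1/12·π_4 + 1/6·π_5
  π_4 = 1/12·π_0 + 1/12·π_1 + 5/12·π_2 + 1/6·π_3 + 1/6·π_4 + 1/6·π_5
  normalize: π_0 + π_1 + π_2 + π_3 + π_4 + π_5 = 1
Solving the linear system gives exactly π = [4561/28235, 8289/56470, 2353/11294, 7743/56470, 5451/28235, 8649/56470].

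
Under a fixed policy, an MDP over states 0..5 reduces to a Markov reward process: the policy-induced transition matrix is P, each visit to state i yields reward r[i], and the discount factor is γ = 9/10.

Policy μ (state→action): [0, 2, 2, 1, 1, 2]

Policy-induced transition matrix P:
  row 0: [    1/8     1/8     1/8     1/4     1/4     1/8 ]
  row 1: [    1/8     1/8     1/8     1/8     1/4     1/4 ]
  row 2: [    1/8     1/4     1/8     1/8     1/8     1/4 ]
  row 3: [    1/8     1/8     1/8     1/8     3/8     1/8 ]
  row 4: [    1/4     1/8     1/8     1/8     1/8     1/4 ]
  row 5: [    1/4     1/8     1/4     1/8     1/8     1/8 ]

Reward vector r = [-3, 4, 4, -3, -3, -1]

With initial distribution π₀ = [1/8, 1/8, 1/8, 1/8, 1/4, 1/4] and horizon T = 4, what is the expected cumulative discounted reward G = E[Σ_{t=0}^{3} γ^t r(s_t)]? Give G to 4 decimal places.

G = -2.1364

t=0: π = [0.1250, 0.1250, 0.1250, 0.1250, 0.2500, 0.2500], E[r] = -0.7500, γ^t·E[r] = -0.750000, running G = -0.750000
t=1: π = [0.1875, 0.1406, 0.1563, 0.1406, 0.1875, 0.1875], E[r] = -0.5469, γ^t·E[r] = -0.492188, running G = -1.242188
t=2: π = [0.1719, 0.1445, 0.1484, 0.1484, 0.2012, 0.1855], E[r] = -0.5781, γ^t·E[r] = -0.468281, running G = -1.710469
t=3: π = [0.1733, 0.1436, 0.1482, 0.1465, 0.2017, 0.1868], E[r] = -0.5842, γ^t·E[r] = -0.425903, running G = -2.136371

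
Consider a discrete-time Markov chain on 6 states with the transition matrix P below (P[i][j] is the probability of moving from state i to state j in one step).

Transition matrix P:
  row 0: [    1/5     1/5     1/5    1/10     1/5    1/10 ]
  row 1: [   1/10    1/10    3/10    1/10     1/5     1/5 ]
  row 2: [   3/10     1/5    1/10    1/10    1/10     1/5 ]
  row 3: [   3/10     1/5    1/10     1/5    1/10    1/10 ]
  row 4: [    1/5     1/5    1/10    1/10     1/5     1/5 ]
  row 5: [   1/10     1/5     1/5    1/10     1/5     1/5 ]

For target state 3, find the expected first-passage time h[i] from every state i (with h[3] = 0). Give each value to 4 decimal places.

h = [10.0000, 10.0000, 10.0000, 0.0000, 10.0000, 10.0000]

First-step conditioning: h[3] = 0; for i ≠ 3, h[i] = 1 + Σ_k P[i][k]·h[k].
  h[0] = 1 + 1/5·h[0] + 1/5·h[1] + 1/5·h[2] + 1/5·h[4] + 1/10·h[5]
  h[1] = 1 + 1/10·h[0] + 1/10·h[1] + 3/10·h[2] + 1/5·h[4] + 1/5·h[5]
  h[2] = 1 + 3/10·h[0] + 1/5·h[1] + 1/10·h[2] + 1/10·h[4] + 1/5·h[5]
  h[4] = 1 + 1/5·h[0] + 1/5·h[1] + 1/10·h[2] + 1/5·h[4] + 1/5·h[5]
  h[5] = 1 + 1/10·h[0] + 1/5·h[1] + 1/5·h[2] + 1/5·h[4] + 1/5·h[5]
Solving the 5×5 linear system over states ≠ 3 gives exactly h = [10, 10, 10, 0, 10, 10] (h[3] = 0 is the target).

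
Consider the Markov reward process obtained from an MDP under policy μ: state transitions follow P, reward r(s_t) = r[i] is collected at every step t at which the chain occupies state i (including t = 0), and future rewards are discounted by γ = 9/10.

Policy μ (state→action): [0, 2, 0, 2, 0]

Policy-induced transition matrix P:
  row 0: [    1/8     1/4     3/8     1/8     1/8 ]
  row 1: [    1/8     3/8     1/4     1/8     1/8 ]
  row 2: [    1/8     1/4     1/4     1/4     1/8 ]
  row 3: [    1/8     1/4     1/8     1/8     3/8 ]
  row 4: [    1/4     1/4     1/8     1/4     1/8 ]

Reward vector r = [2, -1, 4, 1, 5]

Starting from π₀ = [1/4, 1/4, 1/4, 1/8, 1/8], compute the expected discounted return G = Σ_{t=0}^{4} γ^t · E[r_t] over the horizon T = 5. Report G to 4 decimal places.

G = 7.9846

t=0: π = [0.2500, 0.2500, 0.2500, 0.1250, 0.1250], E[r] = 2.0000, γ^t·E[r] = 2.000000, running G = 2.000000
t=1: π = [0.1406, 0.2813, 0.2500, 0.1719, 0.1563], E[r] = 1.9531, γ^t·E[r] = 1.757813, running G = 3.757813
t=2: π = [0.1445, 0.2852, 0.2266, 0.1758, 0.1680], E[r] = 1.9258, γ^t·E[r] = 1.559883, running G = 5.317695
t=3: π = [0.1460, 0.2856, 0.2251, 0.1743, 0.1689], E[r] = 1.9258, γ^t·E[r] = 1.403895, running G = 6.721590
t=4: π = [0.1461, 0.2857, 0.2253, 0.1743, 0.1686], E[r] = 1.9250, γ^t·E[r] = 1.263025, running G = 7.984614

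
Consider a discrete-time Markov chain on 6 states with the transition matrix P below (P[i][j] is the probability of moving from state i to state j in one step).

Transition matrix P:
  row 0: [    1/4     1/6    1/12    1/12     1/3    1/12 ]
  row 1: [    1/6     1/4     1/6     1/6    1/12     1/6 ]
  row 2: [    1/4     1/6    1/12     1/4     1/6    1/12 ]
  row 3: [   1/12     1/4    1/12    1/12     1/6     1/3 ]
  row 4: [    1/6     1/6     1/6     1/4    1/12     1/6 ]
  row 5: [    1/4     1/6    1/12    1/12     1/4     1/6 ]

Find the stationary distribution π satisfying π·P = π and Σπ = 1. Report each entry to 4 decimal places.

π = [0.1938, 0.1954, 0.1147, 0.1490, 0.1814, 0.1658]

Balance equations π_j = Σ_i π_i·P[i][j]:
  π_0 = 1/4·π_0 + 1/6·π_1 + 1/4·π_2 + 1/12·π_3 + 1/6·π_4 + 1/4·π_5
  π_1 = 1/6·π_0 + 1/4·π_1 + 1/6·π_2 + 1/4·π_3 + 1/6·π_4 + 1/6·π_5
  π_2 = 1/12·π_0 + 1/6·π_1 + 1/12·π_2 + 1/12·π_3 + 1/6·π_4 + 1/12·π_5
  π_3 = 1/12·π_0 + 1/6·π_1 + 1/4·π_2 + 1/12·π_3 + 1/4·π_4 + 1/12·π_5
  π_4 = 1/3·π_0 + 1/12·π_1 + 1/6·π_2 + 1/6·π_3 + 1/12·π_4 + 1/4·π_5
  normalize: π_0 + π_1 + π_2 + π_3 + π_4 + π_5 = 1
Solving the linear system gives exactly π = [26313/135790, 13264/67895, 15579/135790, 10114/67895, 2463/13579, 11256/67895].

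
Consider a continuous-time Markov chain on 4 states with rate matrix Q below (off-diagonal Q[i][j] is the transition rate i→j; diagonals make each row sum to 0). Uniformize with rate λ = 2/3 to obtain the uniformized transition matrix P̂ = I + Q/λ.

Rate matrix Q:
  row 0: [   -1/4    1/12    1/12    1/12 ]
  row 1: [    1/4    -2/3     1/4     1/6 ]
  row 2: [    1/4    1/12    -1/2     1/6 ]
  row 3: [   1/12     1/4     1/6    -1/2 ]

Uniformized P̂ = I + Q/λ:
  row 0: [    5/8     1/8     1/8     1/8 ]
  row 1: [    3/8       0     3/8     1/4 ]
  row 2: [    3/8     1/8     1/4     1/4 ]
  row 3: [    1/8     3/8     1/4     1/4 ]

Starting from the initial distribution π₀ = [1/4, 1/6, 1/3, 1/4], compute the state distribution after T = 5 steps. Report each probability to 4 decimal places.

t=0: π = [0.2500, 0.1667, 0.3333, 0.2500]
t=1: π = [0.3750, 0.1667, 0.2396, 0.2188]
t=2: π = [0.4141, 0.1589, 0.2240, 0.2031]
t=3: π = [0.4277, 0.1559, 0.2181, 0.1982]
t=4: π = [0.4324, 0.1551, 0.2160, 0.1965]
t=5: π = [0.4340, 0.1547, 0.2153, 0.1960]

π = [0.4340, 0.1547, 0.2153, 0.1960]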